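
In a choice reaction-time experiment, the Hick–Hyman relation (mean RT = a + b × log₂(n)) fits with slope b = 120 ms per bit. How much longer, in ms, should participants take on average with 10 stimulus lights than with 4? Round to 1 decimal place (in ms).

Only the slope matters, since a is common to both: ΔRT = b·log₂(n₂/n₁).
log₂(10) − log₂(4) = 3.3219 − 2 = 1.3219.
ΔRT = 120 × 1.3219 = 158.631 ms.

158.6 ms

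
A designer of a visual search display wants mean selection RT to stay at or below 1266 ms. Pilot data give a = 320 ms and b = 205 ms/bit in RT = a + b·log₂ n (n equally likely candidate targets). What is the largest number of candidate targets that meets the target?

24

Set 320 + 205·log₂ n ≤ 1266 → log₂ n ≤ (1266 − 320)/205 = 4.6146.
So n ≤ 2^4.6146 = 24.499; the largest integer n is 24.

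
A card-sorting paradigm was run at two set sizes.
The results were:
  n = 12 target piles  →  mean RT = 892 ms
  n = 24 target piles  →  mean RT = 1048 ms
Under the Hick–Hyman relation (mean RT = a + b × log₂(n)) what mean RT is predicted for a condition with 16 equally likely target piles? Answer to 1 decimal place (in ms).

956.7 ms

Fit slope and intercept:
  b = (1048 − 892) / (log₂ 24 − log₂ 12) = 156 / (4.5850 − 3.5850) = 156.000 ms/bit
  a = 892 − 156.000 × 3.5850 = 332.746 ms
Then RT(16) = 332.746 + 156.000 × log₂ 16 = 332.746 + 156.000 × 4 ≈ 956.746 ms.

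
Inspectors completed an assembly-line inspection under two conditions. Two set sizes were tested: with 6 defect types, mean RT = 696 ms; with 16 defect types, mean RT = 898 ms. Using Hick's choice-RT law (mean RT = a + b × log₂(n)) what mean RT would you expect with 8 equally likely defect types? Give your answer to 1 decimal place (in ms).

RT is linear in log₂ n, so two points fix the line:
  b = (898 − 696) / (log₂ 16 − log₂ 6) = 202 / (4 − 2.5850) = 142.752 ms/bit
  a = 696 − 142.752 × 2.5850 = 326.990 ms
Then RT(8) = 326.990 + 142.752 × log₂ 8 = 326.990 + 142.752 × 3 ≈ 755.248 ms.

755.2 ms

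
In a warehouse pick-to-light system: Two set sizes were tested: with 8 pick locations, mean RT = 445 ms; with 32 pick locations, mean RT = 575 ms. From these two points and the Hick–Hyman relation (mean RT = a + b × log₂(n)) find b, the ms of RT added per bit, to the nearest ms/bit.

The slope on a log₂ axis is (575 − 445) / (5 − 3) = 65 ms/bit.

65 ms/bit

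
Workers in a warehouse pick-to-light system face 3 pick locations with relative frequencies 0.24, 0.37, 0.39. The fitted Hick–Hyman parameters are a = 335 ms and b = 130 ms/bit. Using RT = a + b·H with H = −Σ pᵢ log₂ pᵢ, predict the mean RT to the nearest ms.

537 ms

Entropy contributions −pᵢ log₂ pᵢ: 0.4941, 0.5307, 0.5298; sum H = 1.5547 bits.
RT = a + bH = 335 + 130·1.5547 = 537.11 ms.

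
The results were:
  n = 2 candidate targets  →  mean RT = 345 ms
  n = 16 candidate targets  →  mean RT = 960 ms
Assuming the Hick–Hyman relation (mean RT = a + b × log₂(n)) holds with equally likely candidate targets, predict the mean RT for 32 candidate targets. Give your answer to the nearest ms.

With log₂ n on the abscissa the relation is linear; from the two conditions:
  b = (960 − 345) / (log₂ 16 − log₂ 2) = 615 / (4 − 1) = 205 ms/bit
  a = 345 − 205 × 1 = 140 ms
Then RT(32) = 140 + 205 × log₂ 32 = 140 + 205 × 5 ≈ 1165.000 ms.

1165 ms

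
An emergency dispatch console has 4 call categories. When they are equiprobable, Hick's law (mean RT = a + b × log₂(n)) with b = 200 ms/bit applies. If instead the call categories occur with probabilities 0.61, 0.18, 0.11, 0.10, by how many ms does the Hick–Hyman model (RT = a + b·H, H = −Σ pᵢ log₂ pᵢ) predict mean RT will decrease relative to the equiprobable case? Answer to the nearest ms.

The RT saving is b·ΔH. Equiprobable H₀ = log₂(4) = 2.0000 bits; with the given probabilities H = 1.5628 bits.
b·(H₀ − H) = 200 × (2.0000 − 1.5628) = 87.44 ms.

87 ms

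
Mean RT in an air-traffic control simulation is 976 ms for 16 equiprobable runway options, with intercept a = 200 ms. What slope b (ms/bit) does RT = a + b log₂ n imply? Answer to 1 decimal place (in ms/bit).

194.0 ms/bit

b = (976 − 200) / log₂(16) = 776 / 4 = 194.000 ms/bit.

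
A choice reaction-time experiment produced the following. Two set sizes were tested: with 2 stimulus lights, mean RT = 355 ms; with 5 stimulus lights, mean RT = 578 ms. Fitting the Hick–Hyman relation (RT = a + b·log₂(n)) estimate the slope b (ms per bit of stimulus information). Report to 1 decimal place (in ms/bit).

The slope on a log₂ axis is (578 − 355) / (2.3219 − 1) = 168.693 ms/bit.

168.7 ms/bit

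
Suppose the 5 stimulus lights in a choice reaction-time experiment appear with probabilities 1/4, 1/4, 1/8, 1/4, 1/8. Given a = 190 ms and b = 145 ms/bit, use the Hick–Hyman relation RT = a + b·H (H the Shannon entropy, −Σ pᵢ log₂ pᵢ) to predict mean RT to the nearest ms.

Each term −pᵢ log₂ pᵢ: 0.25·2 + 0.25·2 + 0.125·3 + 0.25·2 + 0.125·3; summed, H = 2.250 bits.
Mean RT = a + bH = 190 + 145·2.250 = 516.25 ms.

516 ms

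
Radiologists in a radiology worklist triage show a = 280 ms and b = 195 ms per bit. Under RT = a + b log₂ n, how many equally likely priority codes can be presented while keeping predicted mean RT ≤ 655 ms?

195·log₂ n ≤ 655 − 280 = 375, giving log₂ n ≤ 1.9231 and n ≤ 3.792. The largest whole number is 3.

3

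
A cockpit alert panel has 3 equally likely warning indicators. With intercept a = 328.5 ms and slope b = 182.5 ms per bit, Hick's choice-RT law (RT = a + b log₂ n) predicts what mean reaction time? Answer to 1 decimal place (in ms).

617.8 ms

log₂(3) = 1.5850 bits, so RT = 328.5 + 182.5 × 1.5850 ≈ 617.756 ms.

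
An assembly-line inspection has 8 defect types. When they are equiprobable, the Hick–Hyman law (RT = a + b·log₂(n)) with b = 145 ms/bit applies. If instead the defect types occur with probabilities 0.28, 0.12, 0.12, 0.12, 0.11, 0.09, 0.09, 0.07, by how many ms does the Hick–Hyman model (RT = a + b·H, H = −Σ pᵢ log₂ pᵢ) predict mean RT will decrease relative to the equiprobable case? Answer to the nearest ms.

Equiprobable entropy H₀ = log₂ 8 = 3.0000 bits.
Skewed entropy H = −Σ pᵢ log₂ pᵢ = 2.8596 bits.
ΔRT = b·(H₀ − H) = 145 × 0.1404 = 20.36 ms.

20 ms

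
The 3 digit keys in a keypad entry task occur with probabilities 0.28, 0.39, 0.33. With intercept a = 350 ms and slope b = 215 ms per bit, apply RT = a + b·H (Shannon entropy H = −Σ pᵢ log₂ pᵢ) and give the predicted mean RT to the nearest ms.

Entropy contributions −pᵢ log₂ pᵢ: 0.5142, 0.5298, 0.5278; sum H = 1.5718 bits.
RT = a + bH = 350 + 215·1.5718 = 687.95 ms.

688 ms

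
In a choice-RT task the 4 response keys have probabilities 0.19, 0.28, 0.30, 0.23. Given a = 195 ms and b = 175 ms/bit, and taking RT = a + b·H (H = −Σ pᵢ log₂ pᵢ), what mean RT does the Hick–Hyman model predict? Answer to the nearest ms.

H = 0.19·log₂(1/0.19) + 0.28·log₂(1/0.28) + 0.30·log₂(1/0.30) + 0.23·log₂(1/0.23) = 1.9782 bits.
RT = 195 + 175 × 1.9782 = 541.19 ms.

541 ms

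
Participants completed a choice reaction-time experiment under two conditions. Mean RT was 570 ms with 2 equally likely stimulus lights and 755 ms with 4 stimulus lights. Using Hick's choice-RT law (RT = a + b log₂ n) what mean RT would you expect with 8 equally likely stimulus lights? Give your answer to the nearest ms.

RT is linear in log₂ n, so two points fix the line:
  b = (755 − 570) / (log₂ 4 − log₂ 2) = 185 / (2 − 1) = 185 ms/bit
  a = 570 − 185 × 1 = 385 ms
Then RT(8) = 385 + 185 × log₂ 8 = 385 + 185 × 3 ≈ 940.000 ms.

940 ms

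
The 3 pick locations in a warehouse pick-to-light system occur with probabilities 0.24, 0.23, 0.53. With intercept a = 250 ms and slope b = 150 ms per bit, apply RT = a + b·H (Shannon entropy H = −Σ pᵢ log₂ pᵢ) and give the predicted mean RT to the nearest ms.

470 ms

Entropy contributions −pᵢ log₂ pᵢ: 0.4941, 0.4877, 0.4854; sum H = 1.4672 bits.
RT = a + bH = 250 + 150·1.4672 = 470.09 ms.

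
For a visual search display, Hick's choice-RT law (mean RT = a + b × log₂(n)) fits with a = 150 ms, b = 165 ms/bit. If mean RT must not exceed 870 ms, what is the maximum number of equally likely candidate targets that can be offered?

20

Set 150 + 165·log₂ n ≤ 870 → log₂ n ≤ (870 − 150)/165 = 4.3636.
So n ≤ 2^4.3636 = 20.587; the largest integer n is 20.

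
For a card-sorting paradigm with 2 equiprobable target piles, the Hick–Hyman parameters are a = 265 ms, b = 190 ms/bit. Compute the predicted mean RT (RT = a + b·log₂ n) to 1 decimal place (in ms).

455.0 ms

log₂(2) = 1 bits, so RT = 265 + 190 × 1 ≈ 455.000 ms.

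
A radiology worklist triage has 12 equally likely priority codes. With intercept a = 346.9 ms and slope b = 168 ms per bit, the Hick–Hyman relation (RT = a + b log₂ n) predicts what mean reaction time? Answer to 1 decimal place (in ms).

949.2 ms

log₂(12) = 3.5850 bits, so RT = 346.9 + 168 × 3.5850 ≈ 949.174 ms.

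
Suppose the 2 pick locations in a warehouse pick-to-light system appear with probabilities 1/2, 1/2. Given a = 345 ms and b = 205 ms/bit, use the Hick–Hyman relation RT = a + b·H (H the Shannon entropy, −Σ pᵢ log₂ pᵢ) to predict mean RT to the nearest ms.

550 ms

H = −Σ pᵢ log₂ pᵢ = 0.5·1 + 0.5·1 = 1.000 bits.
RT = 345 + 205 × 1.000 = 550.00 ms.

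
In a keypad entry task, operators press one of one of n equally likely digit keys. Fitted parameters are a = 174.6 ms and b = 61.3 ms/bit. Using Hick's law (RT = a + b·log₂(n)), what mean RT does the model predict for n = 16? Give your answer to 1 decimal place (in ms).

log₂(16) = 4 bits, so RT = 174.6 + 61.3 × 4 ≈ 419.800 ms.

419.8 ms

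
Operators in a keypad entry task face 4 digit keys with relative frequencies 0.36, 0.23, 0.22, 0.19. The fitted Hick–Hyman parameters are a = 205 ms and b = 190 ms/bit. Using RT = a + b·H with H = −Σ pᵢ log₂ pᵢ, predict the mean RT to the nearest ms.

576 ms

Entropy contributions −pᵢ log₂ pᵢ: 0.5306, 0.4877, 0.4806, 0.4552; sum H = 1.9541 bits.
RT = a + bH = 205 + 190·1.9541 = 576.28 ms.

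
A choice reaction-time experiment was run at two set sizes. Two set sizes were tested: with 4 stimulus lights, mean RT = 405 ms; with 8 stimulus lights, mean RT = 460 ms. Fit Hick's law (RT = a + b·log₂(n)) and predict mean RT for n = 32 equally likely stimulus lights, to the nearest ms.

570 ms

Solve the two-equation system in a and b:
  b = (460 − 405) / (log₂ 8 − log₂ 4) = 55 / (3 − 2) = 55 ms/bit
  a = 405 − 55 × 2 = 295 ms
Then RT(32) = 295 + 55 × log₂ 32 = 295 + 55 × 5 ≈ 570.000 ms.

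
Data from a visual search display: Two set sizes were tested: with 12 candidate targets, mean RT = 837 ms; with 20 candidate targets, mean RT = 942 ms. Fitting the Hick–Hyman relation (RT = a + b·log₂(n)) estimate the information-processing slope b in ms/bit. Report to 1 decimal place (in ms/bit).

b = (RT₂ − RT₁)/(log₂ n₂ − log₂ n₁) = (942 − 837)/(4.3219 − 3.5850) = 142.476 ms/bit.

142.5 ms/bit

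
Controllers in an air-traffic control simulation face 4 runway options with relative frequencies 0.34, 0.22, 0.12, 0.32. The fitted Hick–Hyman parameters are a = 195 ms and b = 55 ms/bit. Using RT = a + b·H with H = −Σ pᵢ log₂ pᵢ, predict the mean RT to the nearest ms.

300 ms

Entropy contributions −pᵢ log₂ pᵢ: 0.5292, 0.4806, 0.3671, 0.5260; sum H = 1.9028 bits.
RT = a + bH = 195 + 55·1.9028 = 299.66 ms.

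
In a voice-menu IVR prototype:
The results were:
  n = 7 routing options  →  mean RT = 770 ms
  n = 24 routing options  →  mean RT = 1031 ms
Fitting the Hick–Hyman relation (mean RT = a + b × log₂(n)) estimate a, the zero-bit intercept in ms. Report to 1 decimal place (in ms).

357.8 ms

b = (RT₂ − RT₁)/(log₂ n₂ − log₂ n₁) = (1031 − 770)/(4.5850 − 2.8074) = 146.827 ms/bit.
Intercept: a = 770 − 146.827·log₂(7) = 357.806 ms.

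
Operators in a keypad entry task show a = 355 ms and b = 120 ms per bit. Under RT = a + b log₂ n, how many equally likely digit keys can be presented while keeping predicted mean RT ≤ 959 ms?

Set 355 + 120·log₂ n ≤ 959 → log₂ n ≤ (959 − 355)/120 = 5.0333.
So n ≤ 2^5.0333 = 32.748; the largest integer n is 32.

32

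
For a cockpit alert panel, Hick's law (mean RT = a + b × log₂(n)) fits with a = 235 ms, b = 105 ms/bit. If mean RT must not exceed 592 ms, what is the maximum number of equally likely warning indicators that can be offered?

Information budget: (592 − 235)/105 = 3.4000 bits, so n ≤ 2^3.4000 = 10.556 → at most 10.

10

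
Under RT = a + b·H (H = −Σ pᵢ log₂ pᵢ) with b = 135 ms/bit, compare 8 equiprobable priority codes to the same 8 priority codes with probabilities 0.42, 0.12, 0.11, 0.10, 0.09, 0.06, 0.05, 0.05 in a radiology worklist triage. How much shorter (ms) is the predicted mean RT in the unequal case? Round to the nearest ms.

59 ms

The RT saving is b·ΔH. Equiprobable H₀ = log₂(8) = 3.0000 bits; with the given probabilities H = 2.5636 bits.
b·(H₀ − H) = 135 × (3.0000 − 2.5636) = 58.92 ms.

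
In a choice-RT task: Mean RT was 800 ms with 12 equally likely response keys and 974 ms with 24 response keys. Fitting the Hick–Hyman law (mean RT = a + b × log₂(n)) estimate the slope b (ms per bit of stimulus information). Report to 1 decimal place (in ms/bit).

174.0 ms/bit

The slope on a log₂ axis is (974 − 800) / (4.5850 − 3.5850) = 174.000 ms/bit.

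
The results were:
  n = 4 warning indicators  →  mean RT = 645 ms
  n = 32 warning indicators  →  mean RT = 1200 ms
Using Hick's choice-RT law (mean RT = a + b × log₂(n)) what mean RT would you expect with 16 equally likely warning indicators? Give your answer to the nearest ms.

1015 ms

With log₂ n on the abscissa the relation is linear; from the two conditions:
  b = (1200 − 645) / (log₂ 32 − log₂ 4) = 555 / (5 − 2) = 185 ms/bit
  a = 645 − 185 × 2 = 275 ms
Then RT(16) = 275 + 185 × log₂ 16 = 275 + 185 × 4 ≈ 1015.000 ms.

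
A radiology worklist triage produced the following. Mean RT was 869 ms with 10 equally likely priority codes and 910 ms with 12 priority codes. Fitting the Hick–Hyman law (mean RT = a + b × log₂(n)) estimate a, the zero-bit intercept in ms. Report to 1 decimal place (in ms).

b = (RT₂ − RT₁)/(log₂ n₂ − log₂ n₁) = (910 − 869)/(3.5850 − 3.3219) = 155.873 ms/bit.
a = RT₁ − b·log₂ n₁ = 869 − 155.873 × 3.3219 = 351.201 ms.

351.2 ms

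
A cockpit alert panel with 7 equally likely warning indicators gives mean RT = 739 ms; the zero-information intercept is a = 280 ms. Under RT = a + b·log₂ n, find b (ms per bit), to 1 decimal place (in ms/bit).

163.5 ms/bit

log₂(7) = 2.8074 bits.
b = (RT − a)/log₂ n = (739 − 280) / 2.8074 = 163.499 ms/bit.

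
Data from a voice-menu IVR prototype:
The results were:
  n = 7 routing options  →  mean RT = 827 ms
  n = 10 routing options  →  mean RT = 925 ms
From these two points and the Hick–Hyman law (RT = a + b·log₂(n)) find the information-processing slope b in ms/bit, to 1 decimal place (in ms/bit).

190.4 ms/bit

Slope: b = (925 − 827) / (log₂ 10 − log₂ 7) = 98/0.5146 = 190.449 ms/bit.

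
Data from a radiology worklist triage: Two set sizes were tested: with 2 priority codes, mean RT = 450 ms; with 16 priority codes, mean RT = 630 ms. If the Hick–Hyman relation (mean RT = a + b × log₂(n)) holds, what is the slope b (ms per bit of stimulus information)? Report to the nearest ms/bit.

60 ms/bit

The slope on a log₂ axis is (630 − 450) / (4 − 1) = 60 ms/bit.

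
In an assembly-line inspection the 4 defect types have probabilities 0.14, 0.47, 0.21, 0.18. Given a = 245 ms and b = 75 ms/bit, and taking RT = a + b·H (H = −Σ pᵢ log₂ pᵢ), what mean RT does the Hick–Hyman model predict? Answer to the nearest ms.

382 ms

H = 0.14·log₂(1/0.14) + 0.47·log₂(1/0.47) + 0.21·log₂(1/0.21) + 0.18·log₂(1/0.18) = 1.8272 bits.
RT = 245 + 75 × 1.8272 = 382.04 ms.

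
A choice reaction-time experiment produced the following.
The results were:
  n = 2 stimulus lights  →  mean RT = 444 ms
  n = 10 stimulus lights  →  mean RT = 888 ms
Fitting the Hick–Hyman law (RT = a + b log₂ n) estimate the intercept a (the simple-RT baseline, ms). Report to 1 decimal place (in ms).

252.8 ms

b = (RT₂ − RT₁)/(log₂ n₂ − log₂ n₁) = (888 − 444)/(3.3219 − 1) = 191.220 ms/bit.
a = RT₁ − b·log₂ n₁ = 444 − 191.220 × 1 = 252.780 ms.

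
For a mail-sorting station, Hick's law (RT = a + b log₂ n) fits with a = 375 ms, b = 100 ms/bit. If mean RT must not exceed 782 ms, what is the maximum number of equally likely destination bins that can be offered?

Set 375 + 100·log₂ n ≤ 782 → log₂ n ≤ (782 − 375)/100 = 4.0700.
So n ≤ 2^4.0700 = 16.795; the largest integer n is 16.

16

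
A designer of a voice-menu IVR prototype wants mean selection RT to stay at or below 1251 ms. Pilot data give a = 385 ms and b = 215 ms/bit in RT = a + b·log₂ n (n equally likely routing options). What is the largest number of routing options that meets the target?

16

Set 385 + 215·log₂ n ≤ 1251 → log₂ n ≤ (1251 − 385)/215 = 4.0279.
So n ≤ 2^4.0279 = 16.313; the largest integer n is 16.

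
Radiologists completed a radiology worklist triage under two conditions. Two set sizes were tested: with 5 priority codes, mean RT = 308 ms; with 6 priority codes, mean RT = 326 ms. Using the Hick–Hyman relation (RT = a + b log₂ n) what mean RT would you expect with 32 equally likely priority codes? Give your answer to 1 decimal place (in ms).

491.3 ms

RT is linear in log₂ n, so two points fix the line:
  b = (326 − 308) / (log₂ 6 − log₂ 5) = 18 / (2.5850 − 2.3219) = 68.432 ms/bit
  a = 308 − 68.432 × 2.3219 = 149.106 ms
Then RT(32) = 149.106 + 68.432 × log₂ 32 = 149.106 + 68.432 × 5 ≈ 491.266 ms.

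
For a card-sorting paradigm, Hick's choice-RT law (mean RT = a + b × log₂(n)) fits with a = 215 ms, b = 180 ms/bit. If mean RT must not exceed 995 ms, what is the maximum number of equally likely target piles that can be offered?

180·log₂ n ≤ 995 − 215 = 780, giving log₂ n ≤ 4.3333 and n ≤ 20.159. The largest whole number is 20.

20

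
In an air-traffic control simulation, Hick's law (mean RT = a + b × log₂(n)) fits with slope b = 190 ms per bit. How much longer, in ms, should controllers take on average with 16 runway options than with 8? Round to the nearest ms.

190 ms

Only the slope matters, since a is common to both: ΔRT = b·log₂(n₂/n₁).
log₂(16) − log₂(8) = log₂(16/8) = log₂(2) = 1.
ΔRT = 190 × 1.0000 = 190.000 ms.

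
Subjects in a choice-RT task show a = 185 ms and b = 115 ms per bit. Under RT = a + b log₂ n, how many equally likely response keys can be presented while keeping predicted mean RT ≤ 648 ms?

16

Set 185 + 115·log₂ n ≤ 648 → log₂ n ≤ (648 − 185)/115 = 4.0261.
So n ≤ 2^4.0261 = 16.292; the largest integer n is 16.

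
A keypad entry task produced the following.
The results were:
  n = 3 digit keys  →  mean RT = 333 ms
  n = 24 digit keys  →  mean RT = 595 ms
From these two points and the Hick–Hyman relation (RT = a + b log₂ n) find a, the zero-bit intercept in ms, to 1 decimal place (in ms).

Slope: b = (595 − 333) / (log₂ 24 − log₂ 3) = 262/3.0000 = 87.333 ms/bit.
Intercept: a = 333 − 87.333·log₂(3) = 194.580 ms.

194.6 ms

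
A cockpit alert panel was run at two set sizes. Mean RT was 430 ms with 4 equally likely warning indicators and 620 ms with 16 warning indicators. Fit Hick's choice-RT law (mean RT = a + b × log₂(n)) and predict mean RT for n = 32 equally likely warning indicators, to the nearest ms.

715 ms

Fit slope and intercept:
  b = (620 − 430) / (log₂ 16 − log₂ 4) = 190 / (4 − 2) = 95 ms/bit
  a = 430 − 95 × 2 = 240 ms
Then RT(32) = 240 + 95 × log₂ 32 = 240 + 95 × 5 ≈ 715.000 ms.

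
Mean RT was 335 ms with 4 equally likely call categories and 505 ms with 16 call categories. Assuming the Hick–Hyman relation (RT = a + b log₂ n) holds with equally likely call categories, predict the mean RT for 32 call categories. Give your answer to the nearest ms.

590 ms

With log₂ n on the abscissa the relation is linear; from the two conditions:
  b = (505 − 335) / (log₂ 16 − log₂ 4) = 170 / (4 − 2) = 85 ms/bit
  a = 335 − 85 × 2 = 165 ms
Then RT(32) = 165 + 85 × log₂ 32 = 165 + 85 × 5 ≈ 590.000 ms.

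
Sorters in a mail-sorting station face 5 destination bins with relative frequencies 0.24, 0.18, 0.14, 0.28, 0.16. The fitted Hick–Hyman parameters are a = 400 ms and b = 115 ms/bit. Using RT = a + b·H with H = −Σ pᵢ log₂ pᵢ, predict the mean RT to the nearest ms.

661 ms

Entropy contributions −pᵢ log₂ pᵢ: 0.4941, 0.4453, 0.3971, 0.5142, 0.4230; sum H = 2.2738 bits.
RT = a + bH = 400 + 115·2.2738 = 661.49 ms.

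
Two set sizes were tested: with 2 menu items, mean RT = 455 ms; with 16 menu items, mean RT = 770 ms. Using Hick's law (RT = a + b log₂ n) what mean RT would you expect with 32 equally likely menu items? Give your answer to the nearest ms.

With log₂ n on the abscissa the relation is linear; from the two conditions:
  b = (770 − 455) / (log₂ 16 − log₂ 2) = 315 / (4 − 1) = 105 ms/bit
  a = 455 − 105 × 1 = 350 ms
Then RT(32) = 350 + 105 × log₂ 32 = 350 + 105 × 5 ≈ 875.000 ms.

875 ms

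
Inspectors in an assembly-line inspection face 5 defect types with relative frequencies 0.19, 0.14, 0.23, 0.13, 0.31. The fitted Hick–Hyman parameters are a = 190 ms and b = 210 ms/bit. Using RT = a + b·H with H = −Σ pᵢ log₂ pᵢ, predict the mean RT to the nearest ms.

662 ms

H = 0.19·log₂(1/0.19) + 0.14·log₂(1/0.14) + 0.23·log₂(1/0.23) + 0.13·log₂(1/0.13) + 0.31·log₂(1/0.31) = 2.2464 bits.
RT = 190 + 210 × 2.2464 = 661.75 ms.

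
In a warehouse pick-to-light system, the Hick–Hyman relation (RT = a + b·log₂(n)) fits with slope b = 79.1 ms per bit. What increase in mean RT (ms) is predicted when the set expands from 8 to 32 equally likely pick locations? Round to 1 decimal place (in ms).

The intercept a cancels: ΔRT = b·(log₂ n₂ − log₂ n₁) = b·log₂(n₂/n₁).
log₂(32) − log₂(8) = log₂(32/8) = log₂(4) = 2.
ΔRT = 79.1 × 2.0000 = 158.200 ms.

158.2 ms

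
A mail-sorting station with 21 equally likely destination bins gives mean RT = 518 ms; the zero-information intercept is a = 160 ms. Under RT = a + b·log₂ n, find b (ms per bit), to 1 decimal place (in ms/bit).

b = (518 − 160) / log₂(21) = 358 / 4.3923 = 81.506 ms/bit.

81.5 ms/bit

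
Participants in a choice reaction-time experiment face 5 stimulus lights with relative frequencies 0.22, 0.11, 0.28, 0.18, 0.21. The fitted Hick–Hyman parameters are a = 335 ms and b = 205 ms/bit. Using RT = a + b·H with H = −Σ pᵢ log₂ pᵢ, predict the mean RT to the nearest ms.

799 ms

Entropy contributions −pᵢ log₂ pᵢ: 0.4806, 0.3503, 0.5142, 0.4453, 0.4728; sum H = 2.2632 bits.
RT = a + bH = 335 + 205·2.2632 = 798.96 ms.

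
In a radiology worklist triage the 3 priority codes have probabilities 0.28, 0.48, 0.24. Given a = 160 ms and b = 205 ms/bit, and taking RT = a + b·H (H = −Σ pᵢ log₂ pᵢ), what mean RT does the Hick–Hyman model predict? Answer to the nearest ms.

471 ms

H = 0.28·log₂(1/0.28) + 0.48·log₂(1/0.48) + 0.24·log₂(1/0.24) = 1.5166 bits.
RT = 160 + 205 × 1.5166 = 470.91 ms.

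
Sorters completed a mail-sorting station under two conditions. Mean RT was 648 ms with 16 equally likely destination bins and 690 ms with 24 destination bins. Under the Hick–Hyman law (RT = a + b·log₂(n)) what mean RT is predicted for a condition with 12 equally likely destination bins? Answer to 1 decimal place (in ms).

Fit slope and intercept:
  b = (690 − 648) / (log₂ 24 − log₂ 16) = 42 / (4.5850 − 4) = 71.799 ms/bit
  a = 648 − 71.799 × 4 = 360.802 ms
Then RT(12) = 360.802 + 71.799 × log₂ 12 = 360.802 + 71.799 × 3.5850 ≈ 618.201 ms.

618.2 ms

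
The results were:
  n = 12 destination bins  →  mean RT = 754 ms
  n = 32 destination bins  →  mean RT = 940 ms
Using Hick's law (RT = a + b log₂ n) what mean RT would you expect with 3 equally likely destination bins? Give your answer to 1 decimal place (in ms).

Fit slope and intercept:
  b = (940 − 754) / (log₂ 32 − log₂ 12) = 186 / (5 − 3.5850) = 131.445 ms/bit
  a = 754 − 131.445 × 3.5850 = 282.774 ms
Then RT(3) = 282.774 + 131.445 × log₂ 3 = 282.774 + 131.445 × 1.5850 ≈ 491.109 ms.

491.1 ms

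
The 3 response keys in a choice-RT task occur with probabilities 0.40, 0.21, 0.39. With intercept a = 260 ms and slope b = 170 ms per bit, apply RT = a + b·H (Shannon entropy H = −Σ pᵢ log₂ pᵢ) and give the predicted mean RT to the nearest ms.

Entropy contributions −pᵢ log₂ pᵢ: 0.5288, 0.4728, 0.5298; sum H = 1.5314 bits.
RT = a + bH = 260 + 170·1.5314 = 520.34 ms.

520 ms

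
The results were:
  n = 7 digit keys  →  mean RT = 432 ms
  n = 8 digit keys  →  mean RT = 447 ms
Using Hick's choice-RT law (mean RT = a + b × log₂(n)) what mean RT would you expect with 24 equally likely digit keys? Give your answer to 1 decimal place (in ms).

Solve the two-equation system in a and b:
  b = (447 − 432) / (log₂ 8 − log₂ 7) = 15 / (3 − 2.8074) = 77.863 ms/bit
  a = 432 − 77.863 × 2.8074 = 213.410 ms
Then RT(24) = 213.410 + 77.863 × log₂ 24 = 213.410 + 77.863 × 4.5850 ≈ 570.411 ms.

570.4 ms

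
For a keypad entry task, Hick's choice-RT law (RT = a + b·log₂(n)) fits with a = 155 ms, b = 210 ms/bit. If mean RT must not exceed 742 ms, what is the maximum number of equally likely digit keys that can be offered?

6

210·log₂ n ≤ 742 − 155 = 587, giving log₂ n ≤ 2.7952 and n ≤ 6.941. The largest whole number is 6.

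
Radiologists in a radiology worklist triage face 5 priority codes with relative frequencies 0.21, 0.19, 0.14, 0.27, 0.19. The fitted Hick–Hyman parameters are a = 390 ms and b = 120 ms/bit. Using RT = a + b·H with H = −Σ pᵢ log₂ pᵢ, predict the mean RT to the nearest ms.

Entropy contributions −pᵢ log₂ pᵢ: 0.4728, 0.4552, 0.3971, 0.5100, 0.4552; sum H = 2.2904 bits.
RT = a + bH = 390 + 120·2.2904 = 664.85 ms.

665 ms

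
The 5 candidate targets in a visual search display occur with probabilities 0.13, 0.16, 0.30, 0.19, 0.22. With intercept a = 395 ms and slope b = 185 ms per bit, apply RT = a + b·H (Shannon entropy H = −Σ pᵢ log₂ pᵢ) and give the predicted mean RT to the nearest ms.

814 ms

Entropy contributions −pᵢ log₂ pᵢ: 0.3826, 0.4230, 0.5211, 0.4552, 0.4806; sum H = 2.2626 bits.
RT = a + bH = 395 + 185·2.2626 = 813.57 ms.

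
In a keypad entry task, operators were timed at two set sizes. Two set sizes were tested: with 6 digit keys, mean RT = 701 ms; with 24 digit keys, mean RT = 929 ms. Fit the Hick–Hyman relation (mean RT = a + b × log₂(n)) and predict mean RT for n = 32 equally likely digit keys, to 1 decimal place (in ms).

976.3 ms

Solve the two-equation system in a and b:
  b = (929 − 701) / (log₂ 24 − log₂ 6) = 228 / (4.5850 − 2.5850) = 114.000 ms/bit
  a = 701 − 114.000 × 2.5850 = 406.314 ms
Then RT(32) = 406.314 + 114.000 × log₂ 32 = 406.314 + 114.000 × 5 ≈ 976.314 ms.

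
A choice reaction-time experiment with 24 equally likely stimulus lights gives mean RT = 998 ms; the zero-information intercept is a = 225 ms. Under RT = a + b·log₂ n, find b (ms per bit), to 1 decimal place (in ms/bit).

b = (998 − 225) / log₂(24) = 773 / 4.5850 = 168.595 ms/bit.

168.6 ms/bit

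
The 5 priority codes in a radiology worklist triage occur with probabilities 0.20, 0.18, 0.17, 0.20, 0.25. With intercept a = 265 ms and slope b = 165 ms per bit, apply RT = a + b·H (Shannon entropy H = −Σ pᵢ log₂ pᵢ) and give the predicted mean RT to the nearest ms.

646 ms

H = 0.20·log₂(1/0.20) + 0.18·log₂(1/0.18) + 0.17·log₂(1/0.17) + 0.20·log₂(1/0.20) + 0.25·log₂(1/0.25) = 2.3087 bits.
RT = 265 + 165 × 2.3087 = 645.93 ms.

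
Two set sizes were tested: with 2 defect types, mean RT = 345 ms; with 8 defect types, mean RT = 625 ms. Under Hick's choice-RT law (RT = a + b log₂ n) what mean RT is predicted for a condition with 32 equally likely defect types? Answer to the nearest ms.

905 ms

With log₂ n on the abscissa the relation is linear; from the two conditions:
  b = (625 − 345) / (log₂ 8 − log₂ 2) = 280 / (3 − 1) = 140 ms/bit
  a = 345 − 140 × 1 = 205 ms
Then RT(32) = 205 + 140 × log₂ 32 = 205 + 140 × 5 ≈ 905.000 ms.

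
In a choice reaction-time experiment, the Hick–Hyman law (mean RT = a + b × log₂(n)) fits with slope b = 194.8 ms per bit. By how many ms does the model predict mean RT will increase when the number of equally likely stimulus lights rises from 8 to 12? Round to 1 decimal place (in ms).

ΔRT = (a + b log₂ n₂) − (a + b log₂ n₁) = b·(log₂ n₂ − log₂ n₁).
log₂(12) − log₂(8) = 3.5850 − 3 = 0.5850.
ΔRT = 194.8 × 0.5850 = 113.951 ms.

114.0 ms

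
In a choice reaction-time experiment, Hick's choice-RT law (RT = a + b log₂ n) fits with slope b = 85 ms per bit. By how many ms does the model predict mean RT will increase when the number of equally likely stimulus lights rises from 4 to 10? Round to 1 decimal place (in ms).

Only the slope matters, since a is common to both: ΔRT = b·log₂(n₂/n₁).
log₂(10) − log₂(4) = 3.3219 − 2 = 1.3219.
ΔRT = 85 × 1.3219 = 112.364 ms.

112.4 ms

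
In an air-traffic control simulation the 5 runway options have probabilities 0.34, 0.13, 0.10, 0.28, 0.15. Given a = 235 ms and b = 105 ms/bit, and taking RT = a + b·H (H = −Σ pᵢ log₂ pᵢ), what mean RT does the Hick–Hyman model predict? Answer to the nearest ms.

Entropy contributions −pᵢ log₂ pᵢ: 0.5292, 0.3826, 0.3322, 0.5142, 0.4105; sum H = 2.1688 bits.
RT = a + bH = 235 + 105·2.1688 = 462.72 ms.

463 ms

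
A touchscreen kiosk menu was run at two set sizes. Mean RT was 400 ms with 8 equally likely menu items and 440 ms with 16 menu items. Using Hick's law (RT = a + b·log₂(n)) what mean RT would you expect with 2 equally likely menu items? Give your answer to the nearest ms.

320 ms

RT is linear in log₂ n, so two points fix the line:
  b = (440 − 400) / (log₂ 16 − log₂ 8) = 40 / (4 − 3) = 40 ms/bit
  a = 400 − 40 × 3 = 280 ms
Then RT(2) = 280 + 40 × log₂ 2 = 280 + 40 × 1 ≈ 320.000 ms.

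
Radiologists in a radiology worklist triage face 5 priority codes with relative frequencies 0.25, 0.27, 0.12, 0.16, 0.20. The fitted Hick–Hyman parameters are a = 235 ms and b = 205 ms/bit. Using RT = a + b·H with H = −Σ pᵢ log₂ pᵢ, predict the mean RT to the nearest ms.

699 ms

H = 0.25·log₂(1/0.25) + 0.27·log₂(1/0.27) + 0.12·log₂(1/0.12) + 0.16·log₂(1/0.16) + 0.20·log₂(1/0.20) = 2.2645 bits.
RT = 235 + 205 × 2.2645 = 699.22 ms.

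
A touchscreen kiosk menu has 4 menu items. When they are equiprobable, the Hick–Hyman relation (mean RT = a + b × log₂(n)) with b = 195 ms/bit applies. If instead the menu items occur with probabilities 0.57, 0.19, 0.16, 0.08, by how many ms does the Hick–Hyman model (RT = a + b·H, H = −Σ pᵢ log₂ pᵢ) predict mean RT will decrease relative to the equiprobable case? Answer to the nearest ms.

72 ms

Equiprobable entropy H₀ = log₂ 4 = 2.0000 bits.
Skewed entropy H = −Σ pᵢ log₂ pᵢ = 1.6320 bits.
ΔRT = b·(H₀ − H) = 195 × 0.3680 = 71.76 ms.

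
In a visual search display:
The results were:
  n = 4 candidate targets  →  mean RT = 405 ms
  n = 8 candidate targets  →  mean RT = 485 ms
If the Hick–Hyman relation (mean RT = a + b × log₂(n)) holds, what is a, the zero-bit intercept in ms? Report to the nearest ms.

The slope on a log₂ axis is (485 − 405) / (3 − 2) = 80 ms/bit.
Intercept: a = 405 − 80·log₂(4) = 245.000 ms.

245 ms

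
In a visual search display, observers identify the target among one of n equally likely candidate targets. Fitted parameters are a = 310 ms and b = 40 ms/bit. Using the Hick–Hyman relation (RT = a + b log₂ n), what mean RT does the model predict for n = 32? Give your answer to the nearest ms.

510 ms

log₂(32) = 5 bits, so RT = 310 + 40 × 5 ≈ 510.000 ms.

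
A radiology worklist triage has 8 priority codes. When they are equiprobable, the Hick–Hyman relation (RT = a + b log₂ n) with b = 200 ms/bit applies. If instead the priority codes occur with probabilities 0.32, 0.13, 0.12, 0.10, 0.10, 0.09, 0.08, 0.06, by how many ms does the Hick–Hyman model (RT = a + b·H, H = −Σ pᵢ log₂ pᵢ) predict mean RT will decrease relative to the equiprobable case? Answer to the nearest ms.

42 ms

Equiprobable entropy H₀ = log₂ 8 = 3.0000 bits.
Skewed entropy H = −Σ pᵢ log₂ pᵢ = 2.7878 bits.
ΔRT = b·(H₀ − H) = 200 × 0.2122 = 42.43 ms.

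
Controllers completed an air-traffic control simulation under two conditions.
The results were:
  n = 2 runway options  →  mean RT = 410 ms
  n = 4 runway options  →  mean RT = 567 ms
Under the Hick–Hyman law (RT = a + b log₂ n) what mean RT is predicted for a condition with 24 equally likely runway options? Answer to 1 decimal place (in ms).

972.8 ms

With log₂ n on the abscissa the relation is linear; from the two conditions:
  b = (567 − 410) / (log₂ 4 − log₂ 2) = 157 / (2 − 1) = 157.000 ms/bit
  a = 410 − 157.000 × 1 = 253.000 ms
Then RT(24) = 253.000 + 157.000 × log₂ 24 = 253.000 + 157.000 × 4.5850 ≈ 972.839 ms.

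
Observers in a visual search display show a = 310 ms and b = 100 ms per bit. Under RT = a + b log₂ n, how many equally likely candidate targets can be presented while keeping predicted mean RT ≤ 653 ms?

Information budget: (653 − 310)/100 = 3.4300 bits, so n ≤ 2^3.4300 = 10.778 → at most 10.

10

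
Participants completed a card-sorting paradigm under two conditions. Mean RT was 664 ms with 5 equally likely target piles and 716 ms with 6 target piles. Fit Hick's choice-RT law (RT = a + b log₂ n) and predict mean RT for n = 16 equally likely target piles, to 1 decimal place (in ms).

995.7 ms

Fit slope and intercept:
  b = (716 − 664) / (log₂ 6 − log₂ 5) = 52 / (2.5850 − 2.3219) = 197.693 ms/bit
  a = 664 − 197.693 × 2.3219 = 204.972 ms
Then RT(16) = 204.972 + 197.693 × log₂ 16 = 204.972 + 197.693 × 4 ≈ 995.743 ms.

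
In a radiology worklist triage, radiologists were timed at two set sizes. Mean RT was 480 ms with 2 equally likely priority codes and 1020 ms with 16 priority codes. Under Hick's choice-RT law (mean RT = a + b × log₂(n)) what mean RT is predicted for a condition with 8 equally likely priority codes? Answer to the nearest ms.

With log₂ n on the abscissa the relation is linear; from the two conditions:
  b = (1020 − 480) / (log₂ 16 − log₂ 2) = 540 / (4 − 1) = 180 ms/bit
  a = 480 − 180 × 1 = 300 ms
Then RT(8) = 300 + 180 × log₂ 8 = 300 + 180 × 3 ≈ 840.000 ms.

840 ms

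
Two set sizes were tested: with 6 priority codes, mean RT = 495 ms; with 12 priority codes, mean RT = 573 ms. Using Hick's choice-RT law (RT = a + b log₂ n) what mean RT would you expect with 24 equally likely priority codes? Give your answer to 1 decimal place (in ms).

Solve the two-equation system in a and b:
  b = (573 − 495) / (log₂ 12 − log₂ 6) = 78 / (3.5850 − 2.5850) = 78.000 ms/bit
  a = 495 − 78.000 × 2.5850 = 293.373 ms
Then RT(24) = 293.373 + 78.000 × log₂ 24 = 293.373 + 78.000 × 4.5850 ≈ 651.000 ms.

651.0 ms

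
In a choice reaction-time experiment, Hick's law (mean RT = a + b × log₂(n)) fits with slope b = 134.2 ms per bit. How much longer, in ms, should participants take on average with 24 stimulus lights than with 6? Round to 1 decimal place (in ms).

268.4 ms

ΔRT = (a + b log₂ n₂) − (a + b log₂ n₁) = b·(log₂ n₂ − log₂ n₁).
log₂(24) − log₂(6) = log₂(24/6) = log₂(4) = 2.
ΔRT = 134.2 × 2.0000 = 268.400 ms.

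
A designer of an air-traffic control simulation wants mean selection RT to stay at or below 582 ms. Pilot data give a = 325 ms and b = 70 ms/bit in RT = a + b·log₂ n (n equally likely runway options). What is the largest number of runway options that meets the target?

12

70·log₂ n ≤ 582 − 325 = 257, giving log₂ n ≤ 3.6714 and n ≤ 12.741. The largest whole number is 12.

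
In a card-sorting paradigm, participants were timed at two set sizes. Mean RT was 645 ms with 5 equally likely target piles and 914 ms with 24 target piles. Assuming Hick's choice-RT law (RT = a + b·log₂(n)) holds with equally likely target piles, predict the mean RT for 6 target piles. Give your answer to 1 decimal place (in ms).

676.3 ms

Fit slope and intercept:
  b = (914 − 645) / (log₂ 24 − log₂ 5) = 269 / (4.5850 − 2.3219) = 118.867 ms/bit
  a = 645 − 118.867 × 2.3219 = 368.999 ms
Then RT(6) = 368.999 + 118.867 × log₂ 6 = 368.999 + 118.867 × 2.5850 ≈ 676.266 ms.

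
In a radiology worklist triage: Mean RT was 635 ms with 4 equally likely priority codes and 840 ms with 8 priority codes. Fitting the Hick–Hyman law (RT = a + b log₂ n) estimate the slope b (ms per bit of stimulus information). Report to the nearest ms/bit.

Slope: b = (840 − 635) / (log₂ 8 − log₂ 4) = 205/1.0000 = 205 ms/bit.

205 ms/bit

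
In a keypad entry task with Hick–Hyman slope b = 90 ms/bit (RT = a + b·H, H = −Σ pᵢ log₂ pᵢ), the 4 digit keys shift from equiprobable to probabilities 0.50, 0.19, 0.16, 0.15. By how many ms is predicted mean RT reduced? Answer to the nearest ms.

The RT saving is b·ΔH. Equiprobable H₀ = log₂(4) = 2.0000 bits; with the given probabilities H = 1.7888 bits.
b·(H₀ − H) = 90 × (2.0000 − 1.7888) = 19.01 ms.

19 ms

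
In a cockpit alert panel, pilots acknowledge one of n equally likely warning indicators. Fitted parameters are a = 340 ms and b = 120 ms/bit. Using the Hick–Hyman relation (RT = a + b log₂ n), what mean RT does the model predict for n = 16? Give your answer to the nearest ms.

log₂(16) = 4 bits, so RT = 340 + 120 × 4 ≈ 820.000 ms.

820 ms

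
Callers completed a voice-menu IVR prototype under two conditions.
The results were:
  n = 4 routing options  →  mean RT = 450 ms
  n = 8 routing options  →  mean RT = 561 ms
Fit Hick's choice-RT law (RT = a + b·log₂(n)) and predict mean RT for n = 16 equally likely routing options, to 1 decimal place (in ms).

Solve the two-equation system in a and b:
  b = (561 − 450) / (log₂ 8 − log₂ 4) = 111 / (3 − 2) = 111.000 ms/bit
  a = 450 − 111.000 × 2 = 228.000 ms
Then RT(16) = 228.000 + 111.000 × log₂ 16 = 228.000 + 111.000 × 4 ≈ 672.000 ms.

672.0 ms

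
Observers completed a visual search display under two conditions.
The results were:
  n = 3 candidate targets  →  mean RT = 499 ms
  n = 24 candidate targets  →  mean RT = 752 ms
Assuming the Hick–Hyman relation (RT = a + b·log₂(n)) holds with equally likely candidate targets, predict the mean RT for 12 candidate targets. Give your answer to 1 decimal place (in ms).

Fit slope and intercept:
  b = (752 − 499) / (log₂ 24 − log₂ 3) = 253 / (4.5850 − 1.5850) = 84.333 ms/bit
  a = 499 − 84.333 × 1.5850 = 365.335 ms
Then RT(12) = 365.335 + 84.333 × log₂ 12 = 365.335 + 84.333 × 3.5850 ≈ 667.667 ms.

667.7 ms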